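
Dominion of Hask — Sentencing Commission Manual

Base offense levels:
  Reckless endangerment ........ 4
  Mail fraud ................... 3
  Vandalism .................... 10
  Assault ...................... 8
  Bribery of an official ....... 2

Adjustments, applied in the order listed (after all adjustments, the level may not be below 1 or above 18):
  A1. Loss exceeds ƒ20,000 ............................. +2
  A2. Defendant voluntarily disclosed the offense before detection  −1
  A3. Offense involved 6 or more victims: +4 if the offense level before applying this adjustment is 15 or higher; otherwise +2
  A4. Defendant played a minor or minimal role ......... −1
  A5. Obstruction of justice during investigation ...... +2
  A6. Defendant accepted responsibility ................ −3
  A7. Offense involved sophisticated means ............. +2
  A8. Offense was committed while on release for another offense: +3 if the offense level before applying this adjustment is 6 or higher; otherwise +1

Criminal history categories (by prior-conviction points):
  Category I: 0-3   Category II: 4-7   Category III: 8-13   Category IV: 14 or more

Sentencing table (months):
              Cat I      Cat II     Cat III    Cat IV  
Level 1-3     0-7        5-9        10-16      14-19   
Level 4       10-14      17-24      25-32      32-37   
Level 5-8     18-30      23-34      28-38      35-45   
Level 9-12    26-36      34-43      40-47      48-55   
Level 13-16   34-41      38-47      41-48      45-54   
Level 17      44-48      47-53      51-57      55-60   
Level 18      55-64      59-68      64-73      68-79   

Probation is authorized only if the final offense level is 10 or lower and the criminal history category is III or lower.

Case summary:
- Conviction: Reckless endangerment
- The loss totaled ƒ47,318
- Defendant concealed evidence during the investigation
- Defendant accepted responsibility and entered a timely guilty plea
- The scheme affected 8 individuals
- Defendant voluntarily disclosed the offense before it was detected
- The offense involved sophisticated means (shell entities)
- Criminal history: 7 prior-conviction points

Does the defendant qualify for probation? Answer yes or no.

Base offense level for reckless endangerment: 4.
A1 applies: 4 + 2 = 6.
A2 applies: 6 − 1 = 5.
A3 applies (level before this adjustment is 5 < 15, so +2): 5 + 2 = 7.
A4 does not apply.
A5 applies: 7 + 2 = 9.
A6 applies: 9 − 3 = 6.
A7 applies: 6 + 2 = 8.
A8 does not apply.
Final offense level: 8.
Criminal history: 7 prior points → Category II (4-7).
Level 8 falls in the 5-8 band.
Grid: Level 5-8 × Category II = 23-34 months.
Probation check: level 8 ≤ 10 and category II ≤ III → eligible.

Yes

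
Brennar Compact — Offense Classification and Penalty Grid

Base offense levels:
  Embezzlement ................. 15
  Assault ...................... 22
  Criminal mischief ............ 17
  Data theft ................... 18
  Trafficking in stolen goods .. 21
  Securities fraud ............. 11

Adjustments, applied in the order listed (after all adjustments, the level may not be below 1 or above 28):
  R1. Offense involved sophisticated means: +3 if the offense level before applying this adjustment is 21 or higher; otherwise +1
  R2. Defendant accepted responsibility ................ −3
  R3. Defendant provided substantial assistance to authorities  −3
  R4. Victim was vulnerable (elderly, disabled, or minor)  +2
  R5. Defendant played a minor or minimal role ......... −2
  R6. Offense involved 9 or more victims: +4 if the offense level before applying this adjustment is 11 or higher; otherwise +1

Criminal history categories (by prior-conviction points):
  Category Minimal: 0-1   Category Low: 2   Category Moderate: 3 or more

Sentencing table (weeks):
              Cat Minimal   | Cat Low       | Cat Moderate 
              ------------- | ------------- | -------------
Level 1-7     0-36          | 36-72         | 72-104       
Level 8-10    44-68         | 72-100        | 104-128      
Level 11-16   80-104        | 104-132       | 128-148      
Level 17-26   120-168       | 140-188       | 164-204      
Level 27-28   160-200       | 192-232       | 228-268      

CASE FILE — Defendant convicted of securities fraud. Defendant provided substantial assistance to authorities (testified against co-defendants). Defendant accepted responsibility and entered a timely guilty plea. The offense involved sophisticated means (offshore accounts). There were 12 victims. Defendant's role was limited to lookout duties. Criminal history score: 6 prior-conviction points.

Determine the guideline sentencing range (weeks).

Base offense level for securities fraud: 11.
R1 applies (level before this adjustment is 11 < 21, so +1): 11 + 1 = 12.
R2 applies: 12 − 3 = 9.
R3 applies: 9 − 3 = 6.
R4 does not apply.
R5 applies: 6 − 2 = 4.
R6 applies (level before this adjustment is 4 < 11, so +1): 4 + 1 = 5.
Final offense level: 5.
Criminal history: 6 prior points → Category Moderate (3+).
Level 5 falls in the 1-7 band.
Grid: Level 1-7 × Category Moderate = 72-104 weeks.

72-104 weeks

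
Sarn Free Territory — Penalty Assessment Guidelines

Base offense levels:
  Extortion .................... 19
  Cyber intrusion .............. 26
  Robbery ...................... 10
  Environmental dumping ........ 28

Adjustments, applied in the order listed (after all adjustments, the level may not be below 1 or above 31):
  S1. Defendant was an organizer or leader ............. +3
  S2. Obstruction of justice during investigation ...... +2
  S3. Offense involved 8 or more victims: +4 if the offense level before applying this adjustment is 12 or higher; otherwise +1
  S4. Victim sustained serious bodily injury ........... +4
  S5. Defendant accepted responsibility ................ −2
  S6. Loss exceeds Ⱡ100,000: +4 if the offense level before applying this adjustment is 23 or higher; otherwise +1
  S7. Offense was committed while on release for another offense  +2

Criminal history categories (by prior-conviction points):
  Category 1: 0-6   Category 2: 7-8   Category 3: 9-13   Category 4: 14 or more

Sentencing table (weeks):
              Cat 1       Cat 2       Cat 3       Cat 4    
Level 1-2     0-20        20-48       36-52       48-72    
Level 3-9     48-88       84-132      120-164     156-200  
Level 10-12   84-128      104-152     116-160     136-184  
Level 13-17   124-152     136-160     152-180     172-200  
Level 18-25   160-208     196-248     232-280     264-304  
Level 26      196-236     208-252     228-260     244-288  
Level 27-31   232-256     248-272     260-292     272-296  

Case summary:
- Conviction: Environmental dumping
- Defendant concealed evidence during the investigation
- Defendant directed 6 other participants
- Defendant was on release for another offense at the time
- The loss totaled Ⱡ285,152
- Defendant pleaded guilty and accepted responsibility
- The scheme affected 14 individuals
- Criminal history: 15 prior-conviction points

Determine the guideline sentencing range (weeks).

272-296 weeks

Base offense level for environmental dumping: 28.
S1 applies: 28 + 3 = 31.
S2 applies: 31 + 2 = 33.
S3 applies (level before this adjustment is 33 ≥ 12, so +4): 33 + 4 = 37.
S5 applies: 37 − 2 = 35.
S6 applies (level before this adjustment is 35 ≥ 23, so +4): 35 + 4 = 39.
S7 applies: 39 + 2 = 41.
Level 41 exceeds the maximum of 31; capped at 31.
Final offense level: 31.
Criminal history: 15 prior points → Category 4 (14+).
Level 31 falls in the 27-31 band.
Grid: Level 27-31 × Category 4 = 272-296 weeks.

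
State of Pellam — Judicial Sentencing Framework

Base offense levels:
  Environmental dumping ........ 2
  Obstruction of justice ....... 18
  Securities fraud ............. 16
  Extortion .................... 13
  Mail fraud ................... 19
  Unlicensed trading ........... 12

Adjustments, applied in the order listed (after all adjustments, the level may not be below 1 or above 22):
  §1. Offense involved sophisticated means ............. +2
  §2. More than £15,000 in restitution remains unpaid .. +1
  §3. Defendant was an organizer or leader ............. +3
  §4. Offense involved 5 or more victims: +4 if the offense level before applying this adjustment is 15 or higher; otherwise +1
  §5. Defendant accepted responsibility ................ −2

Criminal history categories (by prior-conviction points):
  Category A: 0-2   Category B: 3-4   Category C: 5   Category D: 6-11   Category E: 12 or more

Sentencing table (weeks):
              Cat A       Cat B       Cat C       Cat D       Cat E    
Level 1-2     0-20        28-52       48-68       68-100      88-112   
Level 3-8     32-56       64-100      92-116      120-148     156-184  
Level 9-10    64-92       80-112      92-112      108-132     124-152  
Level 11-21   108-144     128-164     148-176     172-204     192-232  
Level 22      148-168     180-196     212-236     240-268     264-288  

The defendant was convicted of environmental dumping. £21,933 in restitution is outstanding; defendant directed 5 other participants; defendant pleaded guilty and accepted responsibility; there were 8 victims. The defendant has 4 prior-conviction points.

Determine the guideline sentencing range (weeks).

64-100 weeks

Base offense level for environmental dumping: 2.
§1 does not apply.
§2 applies: 2 + 1 = 3.
§3 applies: 3 + 3 = 6.
§4 applies (level before this adjustment is 6 < 15, so +1): 6 + 1 = 7.
§5 applies: 7 − 2 = 5.
Final offense level: 5.
Criminal history: 4 prior points → Category B (3-4).
Level 5 falls in the 3-8 band.
Grid: Level 3-8 × Category B = 64-100 weeks.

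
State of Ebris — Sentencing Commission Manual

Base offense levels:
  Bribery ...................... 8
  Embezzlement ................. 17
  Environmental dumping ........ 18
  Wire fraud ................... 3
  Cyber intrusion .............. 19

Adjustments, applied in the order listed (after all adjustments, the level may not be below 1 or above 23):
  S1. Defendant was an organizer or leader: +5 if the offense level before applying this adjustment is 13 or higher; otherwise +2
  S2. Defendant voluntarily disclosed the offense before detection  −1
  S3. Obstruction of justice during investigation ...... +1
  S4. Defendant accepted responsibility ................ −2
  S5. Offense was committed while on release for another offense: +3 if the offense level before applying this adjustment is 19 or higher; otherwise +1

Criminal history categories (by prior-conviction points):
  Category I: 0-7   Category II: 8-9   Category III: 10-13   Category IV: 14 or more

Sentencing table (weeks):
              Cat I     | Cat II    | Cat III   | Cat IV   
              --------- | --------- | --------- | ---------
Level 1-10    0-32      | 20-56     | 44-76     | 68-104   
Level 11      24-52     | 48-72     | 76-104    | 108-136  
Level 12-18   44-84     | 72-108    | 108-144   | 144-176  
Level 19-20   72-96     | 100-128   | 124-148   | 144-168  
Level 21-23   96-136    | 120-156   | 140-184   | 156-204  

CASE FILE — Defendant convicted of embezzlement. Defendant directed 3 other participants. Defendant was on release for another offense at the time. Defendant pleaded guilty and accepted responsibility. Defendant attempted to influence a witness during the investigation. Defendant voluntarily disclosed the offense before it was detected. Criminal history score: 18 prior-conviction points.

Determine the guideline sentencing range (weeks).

156-204 weeks

Base offense level for embezzlement: 17.
S1 applies (level before this adjustment is 17 ≥ 13, so +5): 17 + 5 = 22.
S2 applies: 22 − 1 = 21.
S3 applies: 21 + 1 = 22.
S4 applies: 22 − 2 = 20.
S5 applies (level before this adjustment is 20 ≥ 19, so +3): 20 + 3 = 23.
Final offense level: 23.
Criminal history: 18 prior points → Category IV (14+).
Level 23 falls in the 21-23 band.
Grid: Level 21-23 × Category IV = 156-204 weeks.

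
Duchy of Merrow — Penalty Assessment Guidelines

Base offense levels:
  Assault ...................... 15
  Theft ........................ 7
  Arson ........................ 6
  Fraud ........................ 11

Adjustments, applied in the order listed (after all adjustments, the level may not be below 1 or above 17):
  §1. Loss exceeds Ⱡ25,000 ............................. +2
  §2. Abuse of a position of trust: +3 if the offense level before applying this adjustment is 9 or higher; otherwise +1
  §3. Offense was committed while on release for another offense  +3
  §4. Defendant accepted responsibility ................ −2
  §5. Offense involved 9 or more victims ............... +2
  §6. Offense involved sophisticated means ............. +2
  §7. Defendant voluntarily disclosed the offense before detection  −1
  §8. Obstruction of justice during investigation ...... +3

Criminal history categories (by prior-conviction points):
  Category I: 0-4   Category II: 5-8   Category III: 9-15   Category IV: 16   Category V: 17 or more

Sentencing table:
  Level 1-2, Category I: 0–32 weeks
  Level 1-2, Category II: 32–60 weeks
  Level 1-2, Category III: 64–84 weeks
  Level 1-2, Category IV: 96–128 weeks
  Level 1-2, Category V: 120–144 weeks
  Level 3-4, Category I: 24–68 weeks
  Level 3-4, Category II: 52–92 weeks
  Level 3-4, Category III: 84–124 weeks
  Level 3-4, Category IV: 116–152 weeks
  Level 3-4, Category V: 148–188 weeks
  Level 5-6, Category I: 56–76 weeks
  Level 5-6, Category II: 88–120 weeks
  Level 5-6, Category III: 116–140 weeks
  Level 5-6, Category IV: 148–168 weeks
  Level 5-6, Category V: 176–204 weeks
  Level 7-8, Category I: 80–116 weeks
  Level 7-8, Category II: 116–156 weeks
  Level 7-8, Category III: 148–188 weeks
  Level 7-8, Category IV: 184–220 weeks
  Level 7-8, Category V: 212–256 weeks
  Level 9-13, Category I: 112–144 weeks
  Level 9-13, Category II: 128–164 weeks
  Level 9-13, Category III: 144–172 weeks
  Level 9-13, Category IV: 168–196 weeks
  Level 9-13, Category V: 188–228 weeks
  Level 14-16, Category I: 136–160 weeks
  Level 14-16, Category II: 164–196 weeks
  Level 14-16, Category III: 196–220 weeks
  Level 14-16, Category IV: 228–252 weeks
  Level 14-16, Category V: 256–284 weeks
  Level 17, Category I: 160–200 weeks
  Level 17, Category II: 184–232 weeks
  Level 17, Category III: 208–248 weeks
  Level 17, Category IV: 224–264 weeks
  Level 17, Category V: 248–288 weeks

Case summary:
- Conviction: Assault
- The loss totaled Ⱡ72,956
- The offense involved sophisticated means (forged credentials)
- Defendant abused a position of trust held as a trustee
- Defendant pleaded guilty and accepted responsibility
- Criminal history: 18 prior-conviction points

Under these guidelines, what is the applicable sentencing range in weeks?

248-288 weeks

Base offense level for assault: 15.
§1 applies: 15 + 2 = 17.
§2 applies (level before this adjustment is 17 ≥ 9, so +3): 17 + 3 = 20.
§3 does not apply.
§4 applies: 20 − 2 = 18.
§6 applies: 18 + 2 = 20.
§7 does not apply.
Level 20 exceeds the maximum of 17; capped at 17.
Final offense level: 17.
Criminal history: 18 prior points → Category V (17+).
Level 17 falls in the 17 band.
Grid: Level 17 × Category V = 248-288 weeks.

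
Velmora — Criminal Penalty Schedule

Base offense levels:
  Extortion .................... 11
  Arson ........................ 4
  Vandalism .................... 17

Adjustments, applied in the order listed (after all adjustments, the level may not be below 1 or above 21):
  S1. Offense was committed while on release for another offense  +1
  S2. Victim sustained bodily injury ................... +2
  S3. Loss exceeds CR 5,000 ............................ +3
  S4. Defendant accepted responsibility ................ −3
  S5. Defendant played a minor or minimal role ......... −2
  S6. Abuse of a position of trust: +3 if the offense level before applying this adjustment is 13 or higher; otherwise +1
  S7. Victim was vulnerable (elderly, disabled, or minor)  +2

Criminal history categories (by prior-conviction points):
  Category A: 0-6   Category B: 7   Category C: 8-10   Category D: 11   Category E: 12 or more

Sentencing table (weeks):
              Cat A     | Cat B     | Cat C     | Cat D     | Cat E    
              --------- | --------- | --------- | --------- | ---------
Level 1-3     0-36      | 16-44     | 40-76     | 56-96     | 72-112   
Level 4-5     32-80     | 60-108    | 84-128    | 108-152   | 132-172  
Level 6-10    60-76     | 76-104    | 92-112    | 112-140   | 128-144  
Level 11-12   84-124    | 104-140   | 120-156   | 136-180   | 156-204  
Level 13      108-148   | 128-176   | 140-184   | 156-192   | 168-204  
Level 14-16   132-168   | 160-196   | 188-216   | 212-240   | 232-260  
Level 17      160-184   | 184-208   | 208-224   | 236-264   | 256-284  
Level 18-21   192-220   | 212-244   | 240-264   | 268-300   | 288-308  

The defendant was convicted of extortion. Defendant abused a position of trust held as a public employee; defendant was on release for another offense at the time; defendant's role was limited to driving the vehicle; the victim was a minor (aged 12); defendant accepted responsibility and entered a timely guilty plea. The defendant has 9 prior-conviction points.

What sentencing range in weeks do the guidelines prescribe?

Base offense level for extortion: 11.
S1 applies: 11 + 1 = 12.
S3 does not apply.
S4 applies: 12 − 3 = 9.
S5 applies: 9 − 2 = 7.
S6 applies (level before this adjustment is 7 < 13, so +1): 7 + 1 = 8.
S7 applies: 8 + 2 = 10.
Final offense level: 10.
Criminal history: 9 prior points → Category C (8-10).
Level 10 falls in the 6-10 band.
Grid: Level 6-10 × Category C = 92-112 weeks.

92-112 weeks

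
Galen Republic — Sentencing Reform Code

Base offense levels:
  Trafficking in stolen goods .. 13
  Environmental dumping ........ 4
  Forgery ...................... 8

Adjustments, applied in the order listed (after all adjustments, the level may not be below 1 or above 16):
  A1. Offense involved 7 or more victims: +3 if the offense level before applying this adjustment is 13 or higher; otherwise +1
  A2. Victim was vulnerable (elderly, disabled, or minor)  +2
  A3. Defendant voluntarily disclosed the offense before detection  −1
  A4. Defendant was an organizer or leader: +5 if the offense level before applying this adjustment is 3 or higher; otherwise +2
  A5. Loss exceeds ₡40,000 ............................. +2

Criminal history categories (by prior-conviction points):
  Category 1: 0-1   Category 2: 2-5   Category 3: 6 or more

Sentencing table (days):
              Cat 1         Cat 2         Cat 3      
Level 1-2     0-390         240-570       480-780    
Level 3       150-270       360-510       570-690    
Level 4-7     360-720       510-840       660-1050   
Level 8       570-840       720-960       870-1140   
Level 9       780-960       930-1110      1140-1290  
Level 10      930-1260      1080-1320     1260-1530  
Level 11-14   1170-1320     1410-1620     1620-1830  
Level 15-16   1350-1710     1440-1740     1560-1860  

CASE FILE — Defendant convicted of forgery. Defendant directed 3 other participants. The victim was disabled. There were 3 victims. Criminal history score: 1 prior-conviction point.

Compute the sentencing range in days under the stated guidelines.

Base offense level for forgery: 8.
A1 does not apply.
A2 applies: 8 + 2 = 10.
A4 applies (level before this adjustment is 10 ≥ 3, so +5): 10 + 5 = 15.
A5 does not apply.
Final offense level: 15.
Criminal history: 1 prior point → Category 1 (0-1).
Level 15 falls in the 15-16 band.
Grid: Level 15-16 × Category 1 = 1350-1710 days.

1350-1710 days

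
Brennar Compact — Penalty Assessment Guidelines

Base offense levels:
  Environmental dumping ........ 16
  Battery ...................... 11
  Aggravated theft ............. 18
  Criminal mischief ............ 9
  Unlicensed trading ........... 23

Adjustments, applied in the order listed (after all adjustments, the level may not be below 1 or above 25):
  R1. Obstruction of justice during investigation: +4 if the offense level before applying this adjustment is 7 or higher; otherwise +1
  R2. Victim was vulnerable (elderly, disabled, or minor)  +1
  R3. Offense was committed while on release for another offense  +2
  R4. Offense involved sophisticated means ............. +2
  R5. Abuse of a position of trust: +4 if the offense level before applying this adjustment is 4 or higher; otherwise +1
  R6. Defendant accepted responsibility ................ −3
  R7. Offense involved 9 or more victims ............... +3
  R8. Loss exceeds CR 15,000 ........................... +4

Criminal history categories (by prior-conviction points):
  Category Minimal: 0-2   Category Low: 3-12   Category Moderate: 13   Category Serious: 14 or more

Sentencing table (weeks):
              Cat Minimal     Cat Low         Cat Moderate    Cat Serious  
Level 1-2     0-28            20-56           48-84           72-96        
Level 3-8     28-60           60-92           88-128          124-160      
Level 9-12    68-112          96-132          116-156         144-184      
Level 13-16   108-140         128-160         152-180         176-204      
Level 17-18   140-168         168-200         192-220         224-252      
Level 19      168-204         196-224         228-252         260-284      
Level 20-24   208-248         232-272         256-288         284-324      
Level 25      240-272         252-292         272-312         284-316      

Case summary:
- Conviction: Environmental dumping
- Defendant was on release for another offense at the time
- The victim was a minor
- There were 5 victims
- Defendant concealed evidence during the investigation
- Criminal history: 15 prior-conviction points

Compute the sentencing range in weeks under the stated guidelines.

284-324 weeks

Base offense level for environmental dumping: 16.
R1 applies (level before this adjustment is 16 ≥ 7, so +4): 16 + 4 = 20.
R2 applies: 20 + 1 = 21.
R3 applies: 21 + 2 = 23.
R6 does not apply.
R7 does not apply.
R8 does not apply.
Final offense level: 23.
Criminal history: 15 prior points → Category Serious (14+).
Level 23 falls in the 20-24 band.
Grid: Level 20-24 × Category Serious = 284-324 weeks.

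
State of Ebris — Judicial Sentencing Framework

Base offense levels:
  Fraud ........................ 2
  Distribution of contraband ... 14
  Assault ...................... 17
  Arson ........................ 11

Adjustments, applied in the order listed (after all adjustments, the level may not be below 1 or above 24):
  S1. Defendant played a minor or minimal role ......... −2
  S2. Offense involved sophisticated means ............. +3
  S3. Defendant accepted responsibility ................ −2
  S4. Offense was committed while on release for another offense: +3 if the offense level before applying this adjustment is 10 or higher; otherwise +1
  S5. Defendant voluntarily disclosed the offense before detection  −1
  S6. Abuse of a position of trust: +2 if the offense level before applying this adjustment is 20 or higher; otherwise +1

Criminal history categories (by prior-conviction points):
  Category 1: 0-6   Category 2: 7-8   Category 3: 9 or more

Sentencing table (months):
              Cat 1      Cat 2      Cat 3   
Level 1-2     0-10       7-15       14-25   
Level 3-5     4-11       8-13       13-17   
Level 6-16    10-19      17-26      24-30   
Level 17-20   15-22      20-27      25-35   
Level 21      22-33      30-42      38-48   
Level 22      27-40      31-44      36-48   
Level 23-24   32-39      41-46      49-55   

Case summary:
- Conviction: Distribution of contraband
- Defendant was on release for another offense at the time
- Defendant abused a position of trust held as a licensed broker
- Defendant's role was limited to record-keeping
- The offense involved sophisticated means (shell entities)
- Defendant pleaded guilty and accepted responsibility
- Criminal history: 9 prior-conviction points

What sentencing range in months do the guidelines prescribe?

25-35 months

Base offense level for distribution of contraband: 14.
S1 applies: 14 − 2 = 12.
S2 applies: 12 + 3 = 15.
S3 applies: 15 − 2 = 13.
S4 applies (level before this adjustment is 13 ≥ 10, so +3): 13 + 3 = 16.
S5 does not apply.
S6 applies (level before this adjustment is 16 < 20, so +1): 16 + 1 = 17.
Final offense level: 17.
Criminal history: 9 prior points → Category 3 (9+).
Level 17 falls in the 17-20 band.
Grid: Level 17-20 × Category 3 = 25-35 months.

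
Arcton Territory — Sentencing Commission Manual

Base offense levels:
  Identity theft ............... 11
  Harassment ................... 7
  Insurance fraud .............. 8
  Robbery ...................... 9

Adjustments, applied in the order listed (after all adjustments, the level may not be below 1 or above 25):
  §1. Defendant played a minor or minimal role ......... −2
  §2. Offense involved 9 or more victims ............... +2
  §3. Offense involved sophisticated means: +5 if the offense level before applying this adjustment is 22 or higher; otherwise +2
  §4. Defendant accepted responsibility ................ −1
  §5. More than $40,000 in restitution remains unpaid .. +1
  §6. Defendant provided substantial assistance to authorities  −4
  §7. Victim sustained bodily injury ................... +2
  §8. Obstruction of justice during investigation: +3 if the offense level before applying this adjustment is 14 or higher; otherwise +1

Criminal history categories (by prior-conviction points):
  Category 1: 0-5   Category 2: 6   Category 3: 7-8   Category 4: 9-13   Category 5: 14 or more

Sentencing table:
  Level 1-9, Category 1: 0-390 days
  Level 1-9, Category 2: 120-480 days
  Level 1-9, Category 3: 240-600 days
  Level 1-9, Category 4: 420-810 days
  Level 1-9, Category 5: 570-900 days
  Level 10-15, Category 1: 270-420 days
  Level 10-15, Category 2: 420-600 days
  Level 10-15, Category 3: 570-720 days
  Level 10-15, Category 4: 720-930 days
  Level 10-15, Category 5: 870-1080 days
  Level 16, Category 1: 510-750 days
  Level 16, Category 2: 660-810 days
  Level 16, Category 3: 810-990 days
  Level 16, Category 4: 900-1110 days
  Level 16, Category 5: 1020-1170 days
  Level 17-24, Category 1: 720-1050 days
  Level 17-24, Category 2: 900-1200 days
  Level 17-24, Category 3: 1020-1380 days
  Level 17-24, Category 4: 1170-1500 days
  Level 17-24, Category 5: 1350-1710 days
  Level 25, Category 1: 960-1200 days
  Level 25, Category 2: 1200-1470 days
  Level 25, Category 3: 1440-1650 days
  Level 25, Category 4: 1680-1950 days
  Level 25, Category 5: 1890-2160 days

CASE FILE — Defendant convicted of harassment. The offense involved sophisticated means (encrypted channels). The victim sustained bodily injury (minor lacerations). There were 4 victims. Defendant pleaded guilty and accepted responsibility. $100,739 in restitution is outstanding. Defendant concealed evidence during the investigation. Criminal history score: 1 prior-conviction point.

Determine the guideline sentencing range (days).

270-420 days

Base offense level for harassment: 7.
§1 does not apply.
§3 applies (level before this adjustment is 7 < 22, so +2): 7 + 2 = 9.
§4 applies: 9 − 1 = 8.
§5 applies: 8 + 1 = 9.
§7 applies: 9 + 2 = 11.
§8 applies (level before this adjustment is 11 < 14, so +1): 11 + 1 = 12.
Final offense level: 12.
Criminal history: 1 prior point → Category 1 (0-5).
Level 12 falls in the 10-15 band.
Grid: Level 10-15 × Category 1 = 270-420 days.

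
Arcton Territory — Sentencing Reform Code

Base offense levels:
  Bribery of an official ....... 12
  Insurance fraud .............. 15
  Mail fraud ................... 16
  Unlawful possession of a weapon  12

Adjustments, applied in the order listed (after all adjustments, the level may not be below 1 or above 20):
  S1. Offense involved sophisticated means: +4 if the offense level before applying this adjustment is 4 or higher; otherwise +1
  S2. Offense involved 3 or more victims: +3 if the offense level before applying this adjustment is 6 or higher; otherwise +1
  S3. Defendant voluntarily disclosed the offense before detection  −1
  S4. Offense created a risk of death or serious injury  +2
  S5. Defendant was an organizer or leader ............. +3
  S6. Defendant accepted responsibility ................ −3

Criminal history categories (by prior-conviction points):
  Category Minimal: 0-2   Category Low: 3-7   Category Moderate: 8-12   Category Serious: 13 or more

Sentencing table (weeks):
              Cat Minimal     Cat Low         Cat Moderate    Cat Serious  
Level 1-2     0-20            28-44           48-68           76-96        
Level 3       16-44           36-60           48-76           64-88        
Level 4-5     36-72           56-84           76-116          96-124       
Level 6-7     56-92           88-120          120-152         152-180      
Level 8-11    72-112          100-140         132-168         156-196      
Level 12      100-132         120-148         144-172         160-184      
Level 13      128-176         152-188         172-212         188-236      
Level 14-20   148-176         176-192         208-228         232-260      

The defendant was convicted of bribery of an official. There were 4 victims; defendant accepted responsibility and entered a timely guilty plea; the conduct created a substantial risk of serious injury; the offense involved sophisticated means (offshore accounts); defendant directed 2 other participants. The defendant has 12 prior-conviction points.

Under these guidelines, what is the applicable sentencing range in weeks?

Base offense level for bribery of an official: 12.
S1 applies (level before this adjustment is 12 ≥ 4, so +4): 12 + 4 = 16.
S2 applies (level before this adjustment is 16 ≥ 6, so +3): 16 + 3 = 19.
S4 applies: 19 + 2 = 21.
S5 applies: 21 + 3 = 24.
S6 applies: 24 − 3 = 21.
Level 21 exceeds the maximum of 20; capped at 20.
Final offense level: 20.
Criminal history: 12 prior points → Category Moderate (8-12).
Level 20 falls in the 14-20 band.
Grid: Level 14-20 × Category Moderate = 208-228 weeks.

208-228 weeks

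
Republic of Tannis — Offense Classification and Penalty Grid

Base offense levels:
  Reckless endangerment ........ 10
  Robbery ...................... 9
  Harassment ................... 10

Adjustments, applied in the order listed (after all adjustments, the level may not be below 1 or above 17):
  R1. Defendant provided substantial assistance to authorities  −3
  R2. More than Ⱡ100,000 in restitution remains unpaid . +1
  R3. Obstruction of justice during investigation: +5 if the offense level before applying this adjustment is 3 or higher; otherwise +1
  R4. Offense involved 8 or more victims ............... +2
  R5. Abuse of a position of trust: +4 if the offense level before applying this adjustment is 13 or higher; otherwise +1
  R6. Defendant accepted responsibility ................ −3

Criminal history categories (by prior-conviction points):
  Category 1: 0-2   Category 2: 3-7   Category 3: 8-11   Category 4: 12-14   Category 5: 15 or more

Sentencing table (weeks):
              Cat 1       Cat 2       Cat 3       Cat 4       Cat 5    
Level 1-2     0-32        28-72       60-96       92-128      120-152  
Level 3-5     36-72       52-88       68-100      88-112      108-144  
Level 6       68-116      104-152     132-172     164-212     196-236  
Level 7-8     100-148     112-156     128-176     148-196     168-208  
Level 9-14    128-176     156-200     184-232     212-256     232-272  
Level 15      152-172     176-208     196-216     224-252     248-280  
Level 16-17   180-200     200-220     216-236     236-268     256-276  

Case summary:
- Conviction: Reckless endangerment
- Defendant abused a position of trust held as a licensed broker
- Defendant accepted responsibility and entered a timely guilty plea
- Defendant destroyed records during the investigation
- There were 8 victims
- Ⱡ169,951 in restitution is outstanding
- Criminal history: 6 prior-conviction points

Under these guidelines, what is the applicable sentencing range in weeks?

200-220 weeks

Base offense level for reckless endangerment: 10.
R1 does not apply.
R2 applies: 10 + 1 = 11.
R3 applies (level before this adjustment is 11 ≥ 3, so +5): 11 + 5 = 16.
R4 applies: 16 + 2 = 18.
R5 applies (level before this adjustment is 18 ≥ 13, so +4): 18 + 4 = 22.
R6 applies: 22 − 3 = 19.
Level 19 exceeds the maximum of 17; capped at 17.
Final offense level: 17.
Criminal history: 6 prior points → Category 2 (3-7).
Level 17 falls in the 16-17 band.
Grid: Level 16-17 × Category 2 = 200-220 weeks.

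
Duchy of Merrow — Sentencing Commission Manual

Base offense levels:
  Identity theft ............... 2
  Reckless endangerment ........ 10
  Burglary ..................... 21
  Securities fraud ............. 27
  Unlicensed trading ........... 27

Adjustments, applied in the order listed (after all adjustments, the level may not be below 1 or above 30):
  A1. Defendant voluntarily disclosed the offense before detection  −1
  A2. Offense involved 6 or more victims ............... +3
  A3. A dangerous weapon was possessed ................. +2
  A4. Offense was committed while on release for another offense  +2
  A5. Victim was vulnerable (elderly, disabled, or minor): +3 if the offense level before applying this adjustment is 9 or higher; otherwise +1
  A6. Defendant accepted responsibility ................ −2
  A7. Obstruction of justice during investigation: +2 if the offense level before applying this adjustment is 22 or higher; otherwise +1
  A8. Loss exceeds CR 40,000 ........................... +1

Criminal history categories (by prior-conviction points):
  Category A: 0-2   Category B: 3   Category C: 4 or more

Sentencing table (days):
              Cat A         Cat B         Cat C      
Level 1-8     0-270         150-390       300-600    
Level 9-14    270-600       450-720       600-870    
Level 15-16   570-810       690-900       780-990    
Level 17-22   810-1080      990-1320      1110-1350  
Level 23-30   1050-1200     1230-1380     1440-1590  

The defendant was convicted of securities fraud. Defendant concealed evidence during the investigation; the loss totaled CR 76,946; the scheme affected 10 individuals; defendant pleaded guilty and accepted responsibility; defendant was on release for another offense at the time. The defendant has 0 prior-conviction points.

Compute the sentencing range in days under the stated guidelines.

1050-1200 days

Base offense level for securities fraud: 27.
A2 applies: 27 + 3 = 30.
A3 does not apply.
A4 applies: 30 + 2 = 32.
A5 does not apply.
A6 applies: 32 − 2 = 30.
A7 applies (level before this adjustment is 30 ≥ 22, so +2): 30 + 2 = 32.
A8 applies: 32 + 1 = 33.
Level 33 exceeds the maximum of 30; capped at 30.
Final offense level: 30.
Criminal history: 0 prior points → Category A (0-2).
Level 30 falls in the 23-30 band.
Grid: Level 23-30 × Category A = 1050-1200 days.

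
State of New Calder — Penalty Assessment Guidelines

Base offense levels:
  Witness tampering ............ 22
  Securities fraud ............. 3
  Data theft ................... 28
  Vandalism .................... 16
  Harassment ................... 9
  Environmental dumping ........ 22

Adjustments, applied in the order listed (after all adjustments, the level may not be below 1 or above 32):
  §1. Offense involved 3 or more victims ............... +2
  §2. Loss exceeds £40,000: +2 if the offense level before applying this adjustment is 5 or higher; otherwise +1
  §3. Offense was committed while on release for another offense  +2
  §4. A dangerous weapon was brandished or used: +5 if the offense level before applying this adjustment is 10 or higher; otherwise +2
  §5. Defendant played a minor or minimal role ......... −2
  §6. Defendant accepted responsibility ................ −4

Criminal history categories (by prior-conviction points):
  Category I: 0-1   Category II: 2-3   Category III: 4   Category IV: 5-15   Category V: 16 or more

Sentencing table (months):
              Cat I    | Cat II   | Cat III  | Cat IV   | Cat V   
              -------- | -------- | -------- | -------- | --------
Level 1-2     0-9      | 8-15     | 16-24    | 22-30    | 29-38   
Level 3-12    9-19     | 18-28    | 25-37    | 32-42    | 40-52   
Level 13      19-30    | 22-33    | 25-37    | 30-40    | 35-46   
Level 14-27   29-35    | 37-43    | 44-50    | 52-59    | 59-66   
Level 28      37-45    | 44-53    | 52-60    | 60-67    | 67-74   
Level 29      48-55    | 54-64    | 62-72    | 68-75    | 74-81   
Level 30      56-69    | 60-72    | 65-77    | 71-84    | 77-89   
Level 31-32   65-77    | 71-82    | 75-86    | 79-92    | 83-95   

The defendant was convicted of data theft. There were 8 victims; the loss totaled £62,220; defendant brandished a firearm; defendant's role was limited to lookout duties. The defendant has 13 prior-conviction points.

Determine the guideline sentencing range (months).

Base offense level for data theft: 28.
§1 applies: 28 + 2 = 30.
§2 applies (level before this adjustment is 30 ≥ 5, so +2): 30 + 2 = 32.
§3 does not apply.
§4 applies (level before this adjustment is 32 ≥ 10, so +5): 32 + 5 = 37.
§5 applies: 37 − 2 = 35.
Level 35 exceeds the maximum of 32; capped at 32.
Final offense level: 32.
Criminal history: 13 prior points → Category IV (5-15).
Level 32 falls in the 31-32 band.
Grid: Level 31-32 × Category IV = 79-92 months.

79-92 months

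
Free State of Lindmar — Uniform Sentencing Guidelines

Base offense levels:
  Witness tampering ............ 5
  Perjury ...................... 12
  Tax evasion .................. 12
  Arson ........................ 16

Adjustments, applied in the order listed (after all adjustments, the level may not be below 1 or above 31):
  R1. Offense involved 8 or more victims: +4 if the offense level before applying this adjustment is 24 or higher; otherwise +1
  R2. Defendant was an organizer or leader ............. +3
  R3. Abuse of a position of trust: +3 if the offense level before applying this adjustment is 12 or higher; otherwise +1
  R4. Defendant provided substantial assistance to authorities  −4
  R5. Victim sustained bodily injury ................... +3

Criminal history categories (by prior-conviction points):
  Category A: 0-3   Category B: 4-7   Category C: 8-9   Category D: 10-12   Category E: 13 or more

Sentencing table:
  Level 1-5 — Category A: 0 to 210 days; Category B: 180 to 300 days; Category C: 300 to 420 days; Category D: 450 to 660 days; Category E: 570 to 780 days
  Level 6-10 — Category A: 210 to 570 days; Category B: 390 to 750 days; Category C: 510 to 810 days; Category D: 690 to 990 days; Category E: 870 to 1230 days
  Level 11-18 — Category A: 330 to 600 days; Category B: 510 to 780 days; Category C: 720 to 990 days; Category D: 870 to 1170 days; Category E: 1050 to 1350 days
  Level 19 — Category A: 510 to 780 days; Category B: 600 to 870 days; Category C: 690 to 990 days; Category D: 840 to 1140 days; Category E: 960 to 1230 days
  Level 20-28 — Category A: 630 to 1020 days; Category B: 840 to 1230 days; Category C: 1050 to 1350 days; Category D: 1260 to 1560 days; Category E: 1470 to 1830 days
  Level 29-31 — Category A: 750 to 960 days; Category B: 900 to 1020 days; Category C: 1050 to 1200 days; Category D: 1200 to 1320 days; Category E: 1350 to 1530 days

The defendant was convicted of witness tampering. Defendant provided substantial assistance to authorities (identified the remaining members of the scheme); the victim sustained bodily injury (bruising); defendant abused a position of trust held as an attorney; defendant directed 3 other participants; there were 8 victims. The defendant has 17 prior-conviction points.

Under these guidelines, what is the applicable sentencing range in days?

870-1230 days

Base offense level for witness tampering: 5.
R1 applies (level before this adjustment is 5 < 24, so +1): 5 + 1 = 6.
R2 applies: 6 + 3 = 9.
R3 applies (level before this adjustment is 9 < 12, so +1): 9 + 1 = 10.
R4 applies: 10 − 4 = 6.
R5 applies: 6 + 3 = 9.
Final offense level: 9.
Criminal history: 17 prior points → Category E (13+).
Level 9 falls in the 6-10 band.
Grid: Level 6-10 × Category E = 870-1230 days.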